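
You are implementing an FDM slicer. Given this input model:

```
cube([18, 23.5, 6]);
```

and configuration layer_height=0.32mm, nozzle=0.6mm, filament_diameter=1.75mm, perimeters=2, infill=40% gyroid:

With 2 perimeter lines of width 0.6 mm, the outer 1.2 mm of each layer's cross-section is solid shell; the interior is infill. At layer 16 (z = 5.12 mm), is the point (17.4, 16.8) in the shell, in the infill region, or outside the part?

shell

At z = 5.12 mm: the cube (footprint 18×23.5) is included at this height. Overall, the cross-section is a single solid region. The nearest boundary edge runs (18.00, 0.00)→(18.00, 23.50); distance from the point to it = 0.60 mm. The point is inside the cross-section, 0.60 mm from the nearest boundary — within the 1.2 mm shell band (2 × 0.6).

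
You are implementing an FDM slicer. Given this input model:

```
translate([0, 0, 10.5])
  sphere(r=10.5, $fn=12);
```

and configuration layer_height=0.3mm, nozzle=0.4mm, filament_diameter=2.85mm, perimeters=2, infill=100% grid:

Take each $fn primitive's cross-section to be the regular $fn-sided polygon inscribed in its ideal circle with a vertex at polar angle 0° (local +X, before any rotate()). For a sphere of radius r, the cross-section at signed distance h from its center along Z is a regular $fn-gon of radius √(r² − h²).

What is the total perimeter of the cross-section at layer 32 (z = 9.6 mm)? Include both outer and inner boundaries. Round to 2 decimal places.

64.98 mm

At z = 9.6 mm: the sphere: section is a regular 12-gon, circumradius = √(r²−h²) = √(10.5²−0.9²) = 10.461 (perimeter = 2·12·10.461·sin(180°/12) = 64.98 mm). Overall, the cross-section is a single solid region. Total boundary length (outer) = 64.98 mm.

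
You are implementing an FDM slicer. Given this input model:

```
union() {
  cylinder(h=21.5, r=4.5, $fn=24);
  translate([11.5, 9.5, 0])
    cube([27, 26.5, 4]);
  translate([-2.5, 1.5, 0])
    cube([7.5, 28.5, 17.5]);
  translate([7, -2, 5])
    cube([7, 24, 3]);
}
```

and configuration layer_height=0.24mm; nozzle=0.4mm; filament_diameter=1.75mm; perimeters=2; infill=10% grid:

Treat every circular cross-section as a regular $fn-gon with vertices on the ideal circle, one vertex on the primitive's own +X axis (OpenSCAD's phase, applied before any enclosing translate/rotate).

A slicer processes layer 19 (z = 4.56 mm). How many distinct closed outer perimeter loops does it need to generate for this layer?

1

At z = 4.56 mm: the r=4.5 cylinder contributes a regular 24-gon of circumradius 4.5; the cube at (11.5, 9.5) does not reach this height (z outside [0, 4]); the cube at (-2.5, 1.5) is present — its section is the full 7.5×28.5 rectangle; the cube at (7, -2) is absent (z outside [5, 8]); Merging all regions: the regions partially overlap (shared area 15.96 mm²), so overlapping operands fuse into one piece — 1 connected region. The result has 1 disconnected region.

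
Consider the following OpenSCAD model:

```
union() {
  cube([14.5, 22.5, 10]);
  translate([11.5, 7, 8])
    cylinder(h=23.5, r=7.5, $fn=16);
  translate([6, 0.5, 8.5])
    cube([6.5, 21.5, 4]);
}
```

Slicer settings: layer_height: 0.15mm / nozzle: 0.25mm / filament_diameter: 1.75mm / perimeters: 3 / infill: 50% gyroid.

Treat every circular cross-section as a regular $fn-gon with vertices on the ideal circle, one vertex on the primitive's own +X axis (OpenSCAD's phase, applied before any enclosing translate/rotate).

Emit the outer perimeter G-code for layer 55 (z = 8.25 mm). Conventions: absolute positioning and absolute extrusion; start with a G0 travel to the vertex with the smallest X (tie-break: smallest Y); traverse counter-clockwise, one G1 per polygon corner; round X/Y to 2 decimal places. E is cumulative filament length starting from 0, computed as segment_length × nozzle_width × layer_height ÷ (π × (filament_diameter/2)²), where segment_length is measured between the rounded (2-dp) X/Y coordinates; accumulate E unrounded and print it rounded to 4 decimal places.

G0 X0.00 Y0.00 Z8.25
G1 X8.99 Y0.00 E0.1402
G1 X11.50 Y-0.50 E0.1801
G1 X14.01 Y0.00 E0.2200
G1 X14.50 Y0.00 E0.2276
G1 X14.50 Y0.16 E0.2301
G1 X16.80 Y1.70 E0.2733
G1 X18.43 Y4.13 E0.3189
G1 X19.00 Y7.00 E0.3645
G1 X18.43 Y9.87 E0.4101
G1 X16.80 Y12.30 E0.4557
G1 X14.50 Y13.84 E0.4989
G1 X14.50 Y22.50 E0.6339
G1 X0.00 Y22.50 E0.8600
G1 X0.00 Y0.00 E1.2108

At z = 8.25 mm: the cube is present — its section is the full 14.5×22.5 rectangle; the r=7.5 cylinder at (11.5, 7) contributes a regular 16-gon of circumradius 7.5; the cube at (6, 0.5) does not reach this height (z outside [8.5, 12.5]); Merging all regions: the regions partially overlap (shared area 128.05 mm²), so overlapping operands fuse into one piece — 1 connected region. The outline is a single polygon with 14 vertices. Extrusion per mm of travel: 0.25 × 0.15 / (π × 0.875²) = 0.015591. Accumulating E over each segment gives final E = 1.2108.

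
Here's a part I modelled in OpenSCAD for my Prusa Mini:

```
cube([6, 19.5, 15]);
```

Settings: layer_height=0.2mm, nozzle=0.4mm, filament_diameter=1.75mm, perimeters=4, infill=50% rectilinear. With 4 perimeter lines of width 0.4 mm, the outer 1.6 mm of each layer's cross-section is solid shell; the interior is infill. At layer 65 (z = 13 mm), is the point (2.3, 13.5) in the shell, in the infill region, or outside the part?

infill

At z = 13 mm: the cube is present — its section is the full 6×19.5 rectangle. Overall, the cross-section is a single solid region. The nearest boundary edge runs (0.00, 19.50)→(0.00, 0.00); distance from the point to it = 2.30 mm. The point is inside the cross-section and 2.30 mm from the nearest boundary — more than the 1.6 mm shell width (4 × 0.4), so it's in the infill interior.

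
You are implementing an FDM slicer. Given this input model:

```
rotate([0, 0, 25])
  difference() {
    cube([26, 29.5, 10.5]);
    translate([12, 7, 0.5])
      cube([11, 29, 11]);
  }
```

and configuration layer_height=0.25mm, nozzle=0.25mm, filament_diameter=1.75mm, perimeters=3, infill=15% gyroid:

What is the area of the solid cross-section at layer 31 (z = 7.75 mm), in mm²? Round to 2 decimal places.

519.50 mm²

At z = 7.75 mm: the 26×29.5 cube contributes its full rectangle (area 767.00 mm²); the cube at (12, 7) (footprint 11×29) is included at this height (area 319.00 mm²); Subtracting the remaining from the first: starting from the 26×29.5 cube (767.00 mm²), the 11×29 cube at (12, 7) partially overlaps it — only the 247.50 mm² overlap (of its 319.00 mm²) is removed, clipping the outline — area = 519.50 mm²; (whole slice rotated 25° about Z — lengths, areas and connectivity unchanged). Overall, the cross-section is a single solid region. Net area = 519.50 mm².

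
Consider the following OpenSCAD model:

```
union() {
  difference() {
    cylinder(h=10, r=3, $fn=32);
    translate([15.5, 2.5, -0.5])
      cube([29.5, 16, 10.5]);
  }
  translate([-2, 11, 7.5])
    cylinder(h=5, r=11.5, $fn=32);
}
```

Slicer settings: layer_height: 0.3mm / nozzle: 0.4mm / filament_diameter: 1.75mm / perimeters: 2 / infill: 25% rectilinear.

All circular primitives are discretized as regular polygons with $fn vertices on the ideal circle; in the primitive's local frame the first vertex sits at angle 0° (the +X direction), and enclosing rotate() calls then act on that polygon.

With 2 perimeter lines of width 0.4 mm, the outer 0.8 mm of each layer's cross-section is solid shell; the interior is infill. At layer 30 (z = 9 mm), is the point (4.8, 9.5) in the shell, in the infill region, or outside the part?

infill

At z = 9 mm: the cylinder: section is a regular 32-gon, circumradius r=3; the cube at (15.5, 2.5) (footprint 29.5×16) is included at this height; After the difference (first − rest): starting from the r=3 cylinder, the 29.5×16 cube at (15.5, 2.5) misses the remaining region (no effect) — 1 connected region; the r=11.5 cylinder at (-2, 11) contributes a regular 32-gon of circumradius 11.5; Taking the union: the regions partially overlap (shared area 14.96 mm²), so overlapping operands fuse into one piece — 1 connected region. Overall, the cross-section is a single solid region. The nearest boundary edge runs (9.28, 8.76)→(8.62, 6.60); distance from the point to it = 4.50 mm. The point is inside the cross-section and 4.50 mm from the nearest boundary — more than the 0.8 mm shell width (2 × 0.4), so it's in the infill interior.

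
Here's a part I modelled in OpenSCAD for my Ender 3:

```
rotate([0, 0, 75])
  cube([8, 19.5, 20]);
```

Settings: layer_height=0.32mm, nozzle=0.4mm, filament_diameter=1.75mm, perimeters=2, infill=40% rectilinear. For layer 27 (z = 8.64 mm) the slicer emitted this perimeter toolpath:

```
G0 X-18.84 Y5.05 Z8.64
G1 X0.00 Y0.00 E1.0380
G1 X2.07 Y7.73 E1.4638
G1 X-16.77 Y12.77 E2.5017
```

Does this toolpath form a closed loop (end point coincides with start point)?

Start point (G0): (-18.84, 5.05). End point (last G1): the path does not return to the start — open.

no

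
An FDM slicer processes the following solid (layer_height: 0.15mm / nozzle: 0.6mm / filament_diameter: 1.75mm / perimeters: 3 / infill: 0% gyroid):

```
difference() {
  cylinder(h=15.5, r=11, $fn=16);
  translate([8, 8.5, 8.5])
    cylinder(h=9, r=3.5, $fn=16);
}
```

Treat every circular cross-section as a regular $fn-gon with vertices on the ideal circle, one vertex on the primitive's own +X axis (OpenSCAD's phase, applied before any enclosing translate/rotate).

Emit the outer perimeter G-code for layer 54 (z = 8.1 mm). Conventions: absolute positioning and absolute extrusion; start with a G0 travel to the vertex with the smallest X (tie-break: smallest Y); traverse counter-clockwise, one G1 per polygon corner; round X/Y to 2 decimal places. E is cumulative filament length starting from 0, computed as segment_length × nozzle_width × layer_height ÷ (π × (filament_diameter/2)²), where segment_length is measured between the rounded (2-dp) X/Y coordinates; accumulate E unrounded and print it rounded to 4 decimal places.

G0 X-11.00 Y0.00 Z8.10
G1 X-10.16 Y-4.21 E0.1606
G1 X-7.78 Y-7.78 E0.3212
G1 X-4.21 Y-10.16 E0.4817
G1 X0.00 Y-11.00 E0.6424
G1 X4.21 Y-10.16 E0.8030
G1 X7.78 Y-7.78 E0.9635
G1 X10.16 Y-4.21 E1.1241
G1 X11.00 Y0.00 E1.2847
G1 X10.16 Y4.21 E1.4453
G1 X7.78 Y7.78 E1.6059
G1 X4.21 Y10.16 E1.7664
G1 X0.00 Y11.00 E1.9271
G1 X-4.21 Y10.16 E2.0877
G1 X-7.78 Y7.78 E2.2482
G1 X-10.16 Y4.21 E2.4088
G1 X-11.00 Y0.00 E2.5694

At z = 8.1 mm: the cylinder: section is a regular 16-gon, circumradius r=11; the cylinder at (8, 8.5) is not intersected at this z (z outside [8.5, 17.5]); After the difference (first − rest): none of the subtracted shapes is present at this height, so the r=11 cylinder is unchanged — 1 connected region. The outline is a single polygon with 16 vertices. Extrusion per mm of travel: 0.6 × 0.15 / (π × 0.875²) = 0.037418. Accumulating E over each segment gives final E = 2.5694.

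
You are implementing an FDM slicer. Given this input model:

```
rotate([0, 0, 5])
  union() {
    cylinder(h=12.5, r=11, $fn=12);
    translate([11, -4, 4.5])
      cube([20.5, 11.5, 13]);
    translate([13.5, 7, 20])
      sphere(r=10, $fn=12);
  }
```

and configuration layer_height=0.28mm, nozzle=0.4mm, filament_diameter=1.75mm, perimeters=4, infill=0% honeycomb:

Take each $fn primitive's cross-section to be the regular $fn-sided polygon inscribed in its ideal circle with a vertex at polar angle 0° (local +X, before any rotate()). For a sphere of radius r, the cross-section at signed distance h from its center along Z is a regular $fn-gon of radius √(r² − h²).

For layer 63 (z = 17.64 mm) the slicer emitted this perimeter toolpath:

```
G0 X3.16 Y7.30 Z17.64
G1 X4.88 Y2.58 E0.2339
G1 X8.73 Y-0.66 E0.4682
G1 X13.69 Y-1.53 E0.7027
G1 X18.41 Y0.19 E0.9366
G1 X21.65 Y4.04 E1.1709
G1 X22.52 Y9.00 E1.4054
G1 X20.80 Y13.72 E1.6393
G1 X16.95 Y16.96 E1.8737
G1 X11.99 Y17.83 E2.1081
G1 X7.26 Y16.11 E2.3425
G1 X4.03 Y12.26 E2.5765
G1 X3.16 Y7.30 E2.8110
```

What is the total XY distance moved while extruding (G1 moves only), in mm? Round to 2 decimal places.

Sum the Euclidean lengths of each G1 segment: total = 60.37 mm.

60.37 mm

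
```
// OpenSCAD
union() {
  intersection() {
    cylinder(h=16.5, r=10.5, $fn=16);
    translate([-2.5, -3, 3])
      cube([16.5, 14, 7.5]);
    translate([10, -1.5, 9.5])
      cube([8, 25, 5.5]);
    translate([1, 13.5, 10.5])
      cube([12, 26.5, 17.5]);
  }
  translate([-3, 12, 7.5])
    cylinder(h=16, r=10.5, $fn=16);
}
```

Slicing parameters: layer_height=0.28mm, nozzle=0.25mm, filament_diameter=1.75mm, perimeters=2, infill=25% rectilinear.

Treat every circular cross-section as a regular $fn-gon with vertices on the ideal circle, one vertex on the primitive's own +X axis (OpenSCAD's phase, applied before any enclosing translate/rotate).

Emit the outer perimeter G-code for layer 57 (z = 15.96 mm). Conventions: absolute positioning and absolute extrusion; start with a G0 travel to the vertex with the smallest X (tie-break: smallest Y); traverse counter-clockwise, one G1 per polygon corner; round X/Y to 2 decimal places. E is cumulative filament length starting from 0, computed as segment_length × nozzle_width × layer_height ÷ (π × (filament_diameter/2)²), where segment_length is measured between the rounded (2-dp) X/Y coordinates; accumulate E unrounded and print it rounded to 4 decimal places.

At z = 15.96 mm: the r=10.5 cylinder gives a regular 16-gon of circumradius 10.5 (constant along its height); the cube at (-2.5, -3) is not intersected at this z (z outside [3, 10.5]); the cube at (10, -1.5) is absent (z outside [9.5, 15]); the 12×26.5 cube at (1, 13.5) contributes its full rectangle; Taking the intersection: at least one operand is absent at this height, so nothing remains; the r=10.5 cylinder at (-3, 12) contributes a regular 16-gon of circumradius 10.5; Merging all regions: only the r=10.5 cylinder at (-3, 12) is present, so the union is just that shape — 1 connected region. The outline is a single polygon with 16 vertices. Extrusion per mm of travel: 0.25 × 0.28 / (π × 0.875²) = 0.029103. Accumulating E over each segment gives final E = 1.9074.

G0 X-13.50 Y12.00 Z15.96
G1 X-12.70 Y7.98 E0.1193
G1 X-10.42 Y4.58 E0.2384
G1 X-7.02 Y2.30 E0.3576
G1 X-3.00 Y1.50 E0.4768
G1 X1.02 Y2.30 E0.5961
G1 X4.42 Y4.58 E0.7153
G1 X6.70 Y7.98 E0.8344
G1 X7.50 Y12.00 E0.9537
G1 X6.70 Y16.02 E1.0730
G1 X4.42 Y19.42 E1.1921
G1 X1.02 Y21.70 E1.3113
G1 X-3.00 Y22.50 E1.4305
G1 X-7.02 Y21.70 E1.5498
G1 X-10.42 Y19.42 E1.6690
G1 X-12.70 Y16.02 E1.7881
G1 X-13.50 Y12.00 E1.9074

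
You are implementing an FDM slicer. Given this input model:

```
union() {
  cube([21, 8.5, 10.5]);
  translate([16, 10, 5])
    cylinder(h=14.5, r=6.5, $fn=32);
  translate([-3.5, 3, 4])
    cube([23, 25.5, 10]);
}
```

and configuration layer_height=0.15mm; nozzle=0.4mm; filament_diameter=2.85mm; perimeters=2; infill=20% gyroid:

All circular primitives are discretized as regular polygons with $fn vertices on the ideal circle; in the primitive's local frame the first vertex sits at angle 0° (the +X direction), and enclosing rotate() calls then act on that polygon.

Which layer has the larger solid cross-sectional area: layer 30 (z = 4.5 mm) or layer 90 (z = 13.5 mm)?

layer 30 (z = 4.5 mm)

Layer 30 (z = 4.5): the cube is present — its section is the full 21×8.5 rectangle (area 178.50 mm²); the cylinder at (16, 10) is absent (z outside [5, 19.5]); the 23×25.5 cube at (-3.5, 3) contributes its full rectangle (area 586.50 mm²); Taking the union: the regions partially overlap — summed areas 765.00 mm² minus the doubly-counted overlap 107.25 mm² gives 657.75 mm² — area = 657.75 mm². So its area = 657.75 mm². Layer 90 (z = 13.5): the cube is not intersected at this z (z outside [0, 10.5]); the cylinder at (16, 10): section is a regular 32-gon, circumradius r=6.5 (area = (32/2)·6.500²·sin(360°/32) = 131.88 mm²); the cube at (-3.5, 3) is present — its section is the full 23×25.5 rectangle (area 586.50 mm²); Taking the union: the regions partially overlap — summed areas 718.38 mm² minus the doubly-counted overlap 108.98 mm² gives 609.40 mm² — area = 609.40 mm². So its area = 609.40 mm². Layer 30 is larger (657.75 vs 609.40 mm²).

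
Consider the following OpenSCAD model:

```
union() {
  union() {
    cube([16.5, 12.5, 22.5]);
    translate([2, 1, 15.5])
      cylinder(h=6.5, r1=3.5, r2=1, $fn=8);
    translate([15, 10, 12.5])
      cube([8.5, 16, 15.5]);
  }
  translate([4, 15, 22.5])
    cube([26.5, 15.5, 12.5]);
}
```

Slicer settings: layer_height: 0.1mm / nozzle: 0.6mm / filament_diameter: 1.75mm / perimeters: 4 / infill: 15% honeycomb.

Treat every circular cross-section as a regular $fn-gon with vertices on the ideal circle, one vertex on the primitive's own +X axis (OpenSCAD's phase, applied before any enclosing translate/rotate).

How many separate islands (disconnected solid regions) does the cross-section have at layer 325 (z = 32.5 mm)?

At z = 32.5 mm: the cube is absent (z outside [0, 22.5]); the cone at (2, 1) does not reach this height (z outside [15.5, 22]); the cube at (15, 10) does not reach this height (z outside [12.5, 28]); Merging all regions: nothing is present at this height; the cube at (4, 15) is present — its section is the full 26.5×15.5 rectangle; Merging all regions: only the 26.5×15.5 cube at (4, 15) is present, so the union is just that shape — 1 connected region. Overall, the cross-section is a single solid region. Island count = 1.

1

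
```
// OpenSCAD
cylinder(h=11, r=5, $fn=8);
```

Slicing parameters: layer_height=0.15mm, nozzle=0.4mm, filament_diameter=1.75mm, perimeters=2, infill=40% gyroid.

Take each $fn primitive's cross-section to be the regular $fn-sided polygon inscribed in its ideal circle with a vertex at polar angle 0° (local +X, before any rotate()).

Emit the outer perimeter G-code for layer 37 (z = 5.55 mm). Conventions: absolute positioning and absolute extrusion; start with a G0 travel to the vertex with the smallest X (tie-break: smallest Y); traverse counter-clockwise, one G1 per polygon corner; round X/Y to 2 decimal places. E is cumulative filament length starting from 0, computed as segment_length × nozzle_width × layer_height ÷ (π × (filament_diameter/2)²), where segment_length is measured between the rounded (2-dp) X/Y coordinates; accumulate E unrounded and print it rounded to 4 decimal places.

At z = 5.55 mm: the cylinder: section is a regular 8-gon, circumradius r=5. The outline is a single polygon with 8 vertices. Extrusion per mm of travel: 0.4 × 0.15 / (π × 0.875²) = 0.024945. Accumulating E over each segment gives final E = 0.7642.

G0 X-5.00 Y0.00 Z5.55
G1 X-3.54 Y-3.54 E0.0955
G1 X0.00 Y-5.00 E0.1910
G1 X3.54 Y-3.54 E0.2866
G1 X5.00 Y0.00 E0.3821
G1 X3.54 Y3.54 E0.4776
G1 X0.00 Y5.00 E0.5731
G1 X-3.54 Y3.54 E0.6686
G1 X-5.00 Y0.00 E0.7642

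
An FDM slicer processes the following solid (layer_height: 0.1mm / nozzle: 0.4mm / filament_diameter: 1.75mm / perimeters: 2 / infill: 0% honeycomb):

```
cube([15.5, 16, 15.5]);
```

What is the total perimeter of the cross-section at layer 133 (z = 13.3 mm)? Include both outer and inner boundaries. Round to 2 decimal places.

At z = 13.3 mm: the 15.5×16 cube contributes its full rectangle (perimeter 63.00 mm). Overall, the cross-section is a single solid region. Total boundary length (outer) = 63.00 mm.

63.00 mm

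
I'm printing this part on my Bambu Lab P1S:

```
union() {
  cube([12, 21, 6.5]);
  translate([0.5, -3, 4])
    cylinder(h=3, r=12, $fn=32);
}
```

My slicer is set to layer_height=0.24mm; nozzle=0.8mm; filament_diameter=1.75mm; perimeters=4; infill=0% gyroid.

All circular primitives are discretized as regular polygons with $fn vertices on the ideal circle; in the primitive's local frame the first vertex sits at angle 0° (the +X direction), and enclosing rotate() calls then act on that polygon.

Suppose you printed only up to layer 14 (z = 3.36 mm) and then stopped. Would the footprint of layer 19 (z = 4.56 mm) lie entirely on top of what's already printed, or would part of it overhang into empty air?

part overhangs

Compare the two slices. At z = 3.36: the 12×21 cube contributes its full rectangle (area 252.00 mm²); the cylinder at (0.5, -3) is not intersected at this z (z outside [4, 7]); Taking the union: only the 12×21 cube is present, so the union is just that shape — area = 252.00 mm². At z = 4.56: the cube is present — its section is the full 12×21 rectangle (area 252.00 mm²); the cylinder at (0.5, -3): section is a regular 32-gon, circumradius r=12 (area = (32/2)·12.000²·sin(360°/32) = 449.49 mm²); Merging all regions: the regions partially overlap — summed areas 701.49 mm² minus the doubly-counted overlap 81.34 mm² gives 620.15 mm² — area = 620.15 mm². Checking containment: at z = 4.56 the cross-section extends beyond the z = 3.36 cross-section by about 368.15 mm².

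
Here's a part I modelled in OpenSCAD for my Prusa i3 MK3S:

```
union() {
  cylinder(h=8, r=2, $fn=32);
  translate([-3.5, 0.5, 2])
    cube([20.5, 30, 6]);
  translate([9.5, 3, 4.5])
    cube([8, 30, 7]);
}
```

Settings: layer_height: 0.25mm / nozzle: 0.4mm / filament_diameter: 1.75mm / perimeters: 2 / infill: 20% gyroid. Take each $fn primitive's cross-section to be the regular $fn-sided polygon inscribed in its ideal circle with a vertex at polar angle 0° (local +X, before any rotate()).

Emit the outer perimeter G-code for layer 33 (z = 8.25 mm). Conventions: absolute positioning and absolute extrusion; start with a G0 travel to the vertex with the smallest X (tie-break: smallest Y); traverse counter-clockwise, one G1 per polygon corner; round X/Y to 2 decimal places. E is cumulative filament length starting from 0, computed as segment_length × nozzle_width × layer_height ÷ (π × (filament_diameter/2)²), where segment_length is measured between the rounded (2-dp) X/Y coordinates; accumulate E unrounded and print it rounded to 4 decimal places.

G0 X9.50 Y3.00 Z8.25
G1 X17.50 Y3.00 E0.3326
G1 X17.50 Y33.00 E1.5799
G1 X9.50 Y33.00 E1.9125
G1 X9.50 Y3.00 E3.1597

At z = 8.25 mm: the cylinder is absent (z outside [0, 8]); the cube at (-3.5, 0.5) does not reach this height (z outside [2, 8]); the cube at (9.5, 3) is present — its section is the full 8×30 rectangle; Taking the union: only the 8×30 cube at (9.5, 3) is present, so the union is just that shape — 1 connected region. The outline is a single polygon with 4 vertices. Extrusion per mm of travel: 0.4 × 0.25 / (π × 0.875²) = 0.041575. Accumulating E over each segment gives final E = 3.1597.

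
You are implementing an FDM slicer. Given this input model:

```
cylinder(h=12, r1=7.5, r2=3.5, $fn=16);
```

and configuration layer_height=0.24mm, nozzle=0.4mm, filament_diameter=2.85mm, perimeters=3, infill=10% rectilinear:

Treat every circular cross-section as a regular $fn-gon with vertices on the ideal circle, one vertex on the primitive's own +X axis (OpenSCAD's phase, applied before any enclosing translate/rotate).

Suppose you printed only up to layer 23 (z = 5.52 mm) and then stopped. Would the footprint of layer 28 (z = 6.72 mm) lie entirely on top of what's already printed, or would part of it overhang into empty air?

entirely on top

Compare the two slices. At z = 5.52: the cone (r1=7.5→r2=3.5) has section circumradius 5.660 here — a regular 16-gon (area = (16/2)·5.660²·sin(360°/16) = 98.08 mm²). At z = 6.72: the cone: at t=0.560 of its height the radius interpolates to r₁+(r₂−r₁)t = 5.260, giving a regular 16-gon of that circumradius (area = (16/2)·5.260²·sin(360°/16) = 84.70 mm²). Checking containment: the cross-section at z = 6.72 is a subset of the cross-section at z = 5.52.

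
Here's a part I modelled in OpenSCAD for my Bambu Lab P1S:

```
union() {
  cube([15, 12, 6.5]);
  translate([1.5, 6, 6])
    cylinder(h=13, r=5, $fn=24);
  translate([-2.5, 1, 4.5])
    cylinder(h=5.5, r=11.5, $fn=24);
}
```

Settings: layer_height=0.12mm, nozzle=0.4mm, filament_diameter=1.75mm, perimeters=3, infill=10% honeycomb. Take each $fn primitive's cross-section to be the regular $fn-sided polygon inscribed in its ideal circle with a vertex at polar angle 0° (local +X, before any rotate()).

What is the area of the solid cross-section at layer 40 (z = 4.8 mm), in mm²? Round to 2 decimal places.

At z = 4.8 mm: the 15×12 cube contributes its full rectangle (area 180.00 mm²); the cylinder at (1.5, 6) is not intersected at this z (z outside [6, 19]); the cylinder at (-2.5, 1): section is a regular 24-gon, circumradius r=11.5 (area = (24/2)·11.500²·sin(360°/24) = 410.75 mm²); Taking the union: the regions partially overlap — summed areas 590.75 mm² minus the doubly-counted overlap 83.20 mm² gives 507.54 mm² — area = 507.54 mm². Overall, the cross-section is a single solid region. Net area = 507.54 mm².

507.54 mm²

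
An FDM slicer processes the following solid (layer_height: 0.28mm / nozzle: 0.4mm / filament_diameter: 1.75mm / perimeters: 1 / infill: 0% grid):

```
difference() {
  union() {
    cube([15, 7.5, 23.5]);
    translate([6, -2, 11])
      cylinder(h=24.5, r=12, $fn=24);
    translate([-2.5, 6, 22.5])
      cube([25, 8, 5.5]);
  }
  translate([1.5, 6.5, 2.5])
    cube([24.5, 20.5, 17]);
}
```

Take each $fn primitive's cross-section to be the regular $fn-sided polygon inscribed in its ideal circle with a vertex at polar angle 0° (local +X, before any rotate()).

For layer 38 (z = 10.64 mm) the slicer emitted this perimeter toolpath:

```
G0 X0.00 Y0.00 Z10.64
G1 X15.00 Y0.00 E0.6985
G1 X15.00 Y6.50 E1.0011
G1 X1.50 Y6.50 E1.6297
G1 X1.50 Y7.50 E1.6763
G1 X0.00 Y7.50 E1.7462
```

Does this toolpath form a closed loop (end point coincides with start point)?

Start point (G0): (0.00, 0.00). End point (last G1): the path does not return to the start — open.

no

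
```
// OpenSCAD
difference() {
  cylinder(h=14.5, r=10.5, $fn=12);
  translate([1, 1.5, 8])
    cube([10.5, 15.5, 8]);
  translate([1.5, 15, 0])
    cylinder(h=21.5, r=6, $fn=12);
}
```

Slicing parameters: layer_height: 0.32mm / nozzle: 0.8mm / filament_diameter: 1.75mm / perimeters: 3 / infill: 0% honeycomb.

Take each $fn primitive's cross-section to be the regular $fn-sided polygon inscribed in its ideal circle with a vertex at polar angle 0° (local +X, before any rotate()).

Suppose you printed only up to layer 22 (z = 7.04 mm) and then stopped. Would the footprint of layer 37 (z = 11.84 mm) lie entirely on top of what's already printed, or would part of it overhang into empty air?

entirely on top

Compare the two slices. At z = 7.04: the cylinder: section is a regular 12-gon, circumradius r=10.5 (area = (12/2)·10.500²·sin(360°/12) = 330.75 mm²); the cube at (1, 1.5) does not reach this height (z outside [8, 16]); the r=6 cylinder at (1.5, 15) gives a regular 12-gon of circumradius 6 (constant along its height) (area = (12/2)·6.000²·sin(360°/12) = 108.00 mm²); After the difference (first − rest): starting from the r=10.5 cylinder (330.75 mm²), the r=6 cylinder at (1.5, 15) partially overlaps it — only the 3.85 mm² overlap (of its 108.00 mm²) is removed, clipping the outline — area = 326.90 mm². At z = 11.84: the r=10.5 cylinder contributes a regular 12-gon of circumradius 10.5 (area = (12/2)·10.500²·sin(360°/12) = 330.75 mm²); the cube at (1, 1.5) (footprint 10.5×15.5) is included at this height (area 162.75 mm²); the cylinder at (1.5, 15): section is a regular 12-gon, circumradius r=6 (area = (12/2)·6.000²·sin(360°/12) = 108.00 mm²); After the difference (first − rest): starting from the r=10.5 cylinder (330.75 mm²), the 10.5×15.5 cube at (1, 1.5) partially overlaps it — only the 58.37 mm² overlap (of its 162.75 mm²) is removed, clipping the outline; the r=6 cylinder at (1.5, 15) partially overlaps it — only the 2.18 mm² overlap (of its 108.00 mm²) is removed, clipping the outline — area = 270.20 mm². Checking containment: the cross-section at z = 11.84 is a subset of the cross-section at z = 7.04.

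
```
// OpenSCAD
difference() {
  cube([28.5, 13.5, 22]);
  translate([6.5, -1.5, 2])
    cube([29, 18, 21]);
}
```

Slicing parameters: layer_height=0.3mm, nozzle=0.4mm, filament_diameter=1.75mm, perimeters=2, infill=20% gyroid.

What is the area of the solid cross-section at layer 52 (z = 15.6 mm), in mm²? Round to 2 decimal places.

At z = 15.6 mm: the cube is present — its section is the full 28.5×13.5 rectangle (area 384.75 mm²); the 29×18 cube at (6.5, -1.5) contributes its full rectangle (area 522.00 mm²); Taking the first minus the rest: starting from the 28.5×13.5 cube (384.75 mm²), the 29×18 cube at (6.5, -1.5) partially overlaps it — only the 297.00 mm² overlap (of its 522.00 mm²) is removed, clipping the outline — area = 87.75 mm². Overall, the cross-section is a single solid region. Net area = 87.75 mm².

87.75 mm²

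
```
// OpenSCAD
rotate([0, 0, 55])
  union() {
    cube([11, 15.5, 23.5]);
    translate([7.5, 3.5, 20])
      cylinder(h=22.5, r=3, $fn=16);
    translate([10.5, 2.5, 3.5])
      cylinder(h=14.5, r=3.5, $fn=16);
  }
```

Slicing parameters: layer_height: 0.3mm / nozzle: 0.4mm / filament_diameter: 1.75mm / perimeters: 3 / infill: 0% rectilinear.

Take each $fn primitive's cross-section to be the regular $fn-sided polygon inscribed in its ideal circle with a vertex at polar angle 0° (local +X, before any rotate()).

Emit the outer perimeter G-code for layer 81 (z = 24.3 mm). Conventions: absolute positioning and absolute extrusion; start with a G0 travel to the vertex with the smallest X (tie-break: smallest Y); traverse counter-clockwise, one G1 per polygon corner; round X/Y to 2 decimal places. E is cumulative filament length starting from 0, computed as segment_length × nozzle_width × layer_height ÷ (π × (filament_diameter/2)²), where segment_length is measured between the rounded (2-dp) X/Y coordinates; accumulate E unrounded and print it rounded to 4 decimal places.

G0 X-1.52 Y7.63 Z24.30
G1 X-1.10 Y6.54 E0.0583
G1 X-0.29 Y5.69 E0.1169
G1 X0.79 Y5.22 E0.1756
G1 X1.96 Y5.20 E0.2340
G1 X3.05 Y5.62 E0.2923
G1 X3.89 Y6.43 E0.3505
G1 X4.36 Y7.50 E0.4088
G1 X4.39 Y8.67 E0.4672
G1 X3.96 Y9.76 E0.5256
G1 X3.16 Y10.61 E0.5839
G1 X2.08 Y11.08 E0.6426
G1 X0.91 Y11.11 E0.7010
G1 X-0.18 Y10.68 E0.7595
G1 X-1.02 Y9.87 E0.8177
G1 X-1.49 Y8.80 E0.8760
G1 X-1.52 Y7.63 E0.9344

At z = 24.3 mm: the cube is absent (z outside [0, 23.5]); the r=3 cylinder at (7.5, 3.5) contributes a regular 16-gon of circumradius 3; the cylinder at (10.5, 2.5) does not reach this height (z outside [3.5, 18]); Combining (union): only the r=3 cylinder at (7.5, 3.5) is present, so the union is just that shape — 1 connected region; (whole slice rotated 55° about Z — lengths, areas and connectivity unchanged). The outline is a single polygon with 16 vertices. Extrusion per mm of travel: 0.4 × 0.3 / (π × 0.875²) = 0.049890. Accumulating E over each segment gives final E = 0.9344.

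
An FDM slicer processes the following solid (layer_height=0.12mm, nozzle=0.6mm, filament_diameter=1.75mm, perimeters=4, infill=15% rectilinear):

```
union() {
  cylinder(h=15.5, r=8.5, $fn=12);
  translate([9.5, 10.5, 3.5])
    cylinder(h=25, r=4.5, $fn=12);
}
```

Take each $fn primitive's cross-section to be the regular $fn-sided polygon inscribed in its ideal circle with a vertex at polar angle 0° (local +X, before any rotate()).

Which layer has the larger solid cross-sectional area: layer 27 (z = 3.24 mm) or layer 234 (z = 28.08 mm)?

layer 27 (z = 3.24 mm)

Layer 27 (z = 3.24): the cylinder: section is a regular 12-gon, circumradius r=8.5 (area = (12/2)·8.500²·sin(360°/12) = 216.75 mm²); the cylinder at (9.5, 10.5) is absent (z outside [3.5, 28.5]); Taking the union: only the r=8.5 cylinder is present, so the union is just that shape — area = 216.75 mm². So its area = 216.75 mm². Layer 234 (z = 28.08): the cylinder is not intersected at this z (z outside [0, 15.5]); the r=4.5 cylinder at (9.5, 10.5) contributes a regular 12-gon of circumradius 4.5 (area = (12/2)·4.500²·sin(360°/12) = 60.75 mm²); Combining (union): only the r=4.5 cylinder at (9.5, 10.5) is present, so the union is just that shape — area = 60.75 mm². So its area = 60.75 mm². Layer 27 is larger (216.75 vs 60.75 mm²).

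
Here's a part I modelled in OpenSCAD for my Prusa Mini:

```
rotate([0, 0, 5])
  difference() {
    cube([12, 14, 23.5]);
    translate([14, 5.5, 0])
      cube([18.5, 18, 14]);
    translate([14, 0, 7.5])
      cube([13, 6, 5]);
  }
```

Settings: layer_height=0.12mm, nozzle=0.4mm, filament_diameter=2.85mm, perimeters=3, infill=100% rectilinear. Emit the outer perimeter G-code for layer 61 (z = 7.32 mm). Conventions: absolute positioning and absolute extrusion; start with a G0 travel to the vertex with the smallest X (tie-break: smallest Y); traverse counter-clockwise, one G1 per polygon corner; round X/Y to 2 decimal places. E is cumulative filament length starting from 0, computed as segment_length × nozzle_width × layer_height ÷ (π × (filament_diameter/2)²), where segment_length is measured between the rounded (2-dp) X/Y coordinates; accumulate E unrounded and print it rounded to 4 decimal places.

At z = 7.32 mm: the cube (footprint 12×14) is included at this height; the cube at (14, 5.5) is present — its section is the full 18.5×18 rectangle; the cube at (14, 0) is absent (z outside [7.5, 12.5]); After the difference (first − rest): starting from the 12×14 cube, the 18.5×18 cube at (14, 5.5) misses the remaining region (no effect) — 1 connected region; (whole slice rotated 5° about Z — lengths, areas and connectivity unchanged). The outline is a single polygon with 4 vertices. Extrusion per mm of travel: 0.4 × 0.12 / (π × 1.425²) = 0.007524. Accumulating E over each segment gives final E = 0.3912.

G0 X-1.22 Y13.95 Z7.32
G1 X0.00 Y0.00 E0.1054
G1 X11.95 Y1.05 E0.1956
G1 X10.73 Y14.99 E0.3009
G1 X-1.22 Y13.95 E0.3912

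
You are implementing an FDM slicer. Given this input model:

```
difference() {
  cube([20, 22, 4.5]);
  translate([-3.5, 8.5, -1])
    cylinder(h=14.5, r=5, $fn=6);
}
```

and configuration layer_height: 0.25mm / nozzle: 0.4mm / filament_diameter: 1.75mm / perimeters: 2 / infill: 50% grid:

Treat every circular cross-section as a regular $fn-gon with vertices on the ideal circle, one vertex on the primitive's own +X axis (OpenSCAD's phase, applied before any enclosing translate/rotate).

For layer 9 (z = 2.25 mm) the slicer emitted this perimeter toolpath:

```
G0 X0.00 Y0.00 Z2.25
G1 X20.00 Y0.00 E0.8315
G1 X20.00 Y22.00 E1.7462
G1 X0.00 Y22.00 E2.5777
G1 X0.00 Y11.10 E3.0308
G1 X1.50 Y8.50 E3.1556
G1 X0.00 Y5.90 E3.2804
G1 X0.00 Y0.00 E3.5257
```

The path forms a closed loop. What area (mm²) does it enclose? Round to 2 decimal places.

Apply the shoelace formula to the sequence of (X, Y) vertices; enclosed area = 436.10 mm².

436.10 mm²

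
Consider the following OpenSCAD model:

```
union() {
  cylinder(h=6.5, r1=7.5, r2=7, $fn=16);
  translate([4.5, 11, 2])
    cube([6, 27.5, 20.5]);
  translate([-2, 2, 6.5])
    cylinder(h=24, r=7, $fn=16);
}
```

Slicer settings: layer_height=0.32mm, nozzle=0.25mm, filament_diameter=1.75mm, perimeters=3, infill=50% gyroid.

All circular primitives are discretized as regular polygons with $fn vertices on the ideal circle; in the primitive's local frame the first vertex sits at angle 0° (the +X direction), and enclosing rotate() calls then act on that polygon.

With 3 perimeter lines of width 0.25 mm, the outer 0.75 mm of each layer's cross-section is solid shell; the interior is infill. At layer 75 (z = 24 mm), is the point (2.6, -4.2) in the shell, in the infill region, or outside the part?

At z = 24 mm: the cone is absent (z outside [0, 6.5]); the cube at (4.5, 11) is absent (z outside [2, 22.5]); the cylinder at (-2, 2): section is a regular 16-gon, circumradius r=7; Combining (union): only the r=7 cylinder at (-2, 2) is present, so the union is just that shape — 1 connected region. Overall, the cross-section is a single solid region. The nearest boundary edge runs (0.68, -4.47)→(2.95, -2.95); distance from the point to it = 0.85 mm. The point is not inside any of the regions above, so it lies outside the cross-section (0.85 mm from the nearest boundary).

outside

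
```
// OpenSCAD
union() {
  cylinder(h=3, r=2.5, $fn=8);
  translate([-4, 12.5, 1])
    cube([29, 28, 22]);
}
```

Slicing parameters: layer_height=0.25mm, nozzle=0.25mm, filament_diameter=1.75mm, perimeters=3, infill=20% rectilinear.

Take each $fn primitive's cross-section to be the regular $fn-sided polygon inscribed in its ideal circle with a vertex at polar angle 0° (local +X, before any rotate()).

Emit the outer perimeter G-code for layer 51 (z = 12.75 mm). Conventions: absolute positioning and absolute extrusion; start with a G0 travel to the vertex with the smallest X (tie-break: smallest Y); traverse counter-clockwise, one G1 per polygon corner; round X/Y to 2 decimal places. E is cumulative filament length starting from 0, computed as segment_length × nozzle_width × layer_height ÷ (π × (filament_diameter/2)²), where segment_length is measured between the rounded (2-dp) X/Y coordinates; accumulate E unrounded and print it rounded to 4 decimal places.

At z = 12.75 mm: the cylinder does not reach this height (z outside [0, 3]); the 29×28 cube at (-4, 12.5) contributes its full rectangle; Combining (union): only the 29×28 cube at (-4, 12.5) is present, so the union is just that shape — 1 connected region. The outline is a single polygon with 4 vertices. Extrusion per mm of travel: 0.25 × 0.25 / (π × 0.875²) = 0.025984. Accumulating E over each segment gives final E = 2.9622.

G0 X-4.00 Y12.50 Z12.75
G1 X25.00 Y12.50 E0.7535
G1 X25.00 Y40.50 E1.4811
G1 X-4.00 Y40.50 E2.2347
G1 X-4.00 Y12.50 E2.9622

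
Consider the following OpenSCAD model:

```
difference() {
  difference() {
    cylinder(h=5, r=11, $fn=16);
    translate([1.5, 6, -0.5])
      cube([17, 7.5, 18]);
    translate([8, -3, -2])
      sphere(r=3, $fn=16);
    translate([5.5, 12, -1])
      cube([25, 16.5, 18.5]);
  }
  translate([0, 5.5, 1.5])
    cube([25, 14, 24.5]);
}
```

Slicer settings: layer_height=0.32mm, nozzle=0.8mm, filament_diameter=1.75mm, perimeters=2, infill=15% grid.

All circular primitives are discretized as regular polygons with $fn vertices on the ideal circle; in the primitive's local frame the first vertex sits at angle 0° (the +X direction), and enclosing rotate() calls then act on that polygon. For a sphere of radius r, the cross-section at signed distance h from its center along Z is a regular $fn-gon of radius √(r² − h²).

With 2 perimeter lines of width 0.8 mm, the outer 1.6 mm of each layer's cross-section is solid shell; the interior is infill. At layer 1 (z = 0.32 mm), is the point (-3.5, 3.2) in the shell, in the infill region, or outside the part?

At z = 0.32 mm: the r=11 cylinder contributes a regular 16-gon of circumradius 11; the cube at (1.5, 6) (footprint 17×7.5) is included at this height; the sphere at (8, -3): section is a regular 16-gon, circumradius = √(r²−h²) = √(3²−2.32²) = 1.902; the 25×16.5 cube at (5.5, 12) contributes its full rectangle; Taking the first minus the rest: starting from the r=11 cylinder, the 17×7.5 cube at (1.5, 6) partially overlaps it — only the 23.67 mm² overlap (of its 127.50 mm²) is removed, clipping the outline; the r=3 sphere at (8, -3) lies wholly inside it (removes its full 11.08 mm² and its 11.87 mm outline becomes a hole wall); the 25×16.5 cube at (5.5, 12) misses the remaining region (no effect) — 1 connected region with 1 hole; the cube at (0, 5.5) does not reach this height (z outside [1.5, 26]); After the difference (first − rest): none of the subtracted shapes is present at this height, so the result so far is unchanged — 1 connected region with 1 hole. Overall, the cross-section is one region with 1 hole. The nearest boundary edge runs (1.50, 10.70)→(1.50, 6.00); distance from the point to it = 5.73 mm. The point is inside the cross-section and 5.73 mm from the nearest boundary — more than the 1.6 mm shell width (2 × 0.8), so it's in the infill interior.

infill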